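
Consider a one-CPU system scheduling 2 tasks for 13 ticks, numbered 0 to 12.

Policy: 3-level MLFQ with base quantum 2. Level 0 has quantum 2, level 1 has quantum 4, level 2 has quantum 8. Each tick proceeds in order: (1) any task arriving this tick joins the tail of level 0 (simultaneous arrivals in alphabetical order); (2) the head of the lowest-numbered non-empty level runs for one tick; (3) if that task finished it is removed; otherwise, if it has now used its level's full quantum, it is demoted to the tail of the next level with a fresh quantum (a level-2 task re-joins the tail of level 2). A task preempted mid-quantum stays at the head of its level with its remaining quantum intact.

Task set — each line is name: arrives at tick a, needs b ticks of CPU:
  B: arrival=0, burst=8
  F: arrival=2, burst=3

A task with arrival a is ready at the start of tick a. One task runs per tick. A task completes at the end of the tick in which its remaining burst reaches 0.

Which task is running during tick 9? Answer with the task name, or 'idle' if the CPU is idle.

running at tick 9 = B

t=0: L0/L1/L2 = B/-/- → run B
t=1: L0/L1/L2 = B/-/- → run B
t=2: L0/L1/L2 = F/B/- → run F
t=3: L0/L1/L2 = F/B/- → run F
t=4: L0/L1/L2 = -/BF/- → run B
t=5: L0/L1/L2 = -/BF/- → run B
t=6: L0/L1/L2 = -/BF/- → run B
t=7: L0/L1/L2 = -/BF/- → run B
t=8: L0/L1/L2 = -/F/B → run F
t=9: L0/L1/L2 = -/-/B → run B
t=10: L0/L1/L2 = -/-/B → run B
t=11: (idle)
t=12: (idle)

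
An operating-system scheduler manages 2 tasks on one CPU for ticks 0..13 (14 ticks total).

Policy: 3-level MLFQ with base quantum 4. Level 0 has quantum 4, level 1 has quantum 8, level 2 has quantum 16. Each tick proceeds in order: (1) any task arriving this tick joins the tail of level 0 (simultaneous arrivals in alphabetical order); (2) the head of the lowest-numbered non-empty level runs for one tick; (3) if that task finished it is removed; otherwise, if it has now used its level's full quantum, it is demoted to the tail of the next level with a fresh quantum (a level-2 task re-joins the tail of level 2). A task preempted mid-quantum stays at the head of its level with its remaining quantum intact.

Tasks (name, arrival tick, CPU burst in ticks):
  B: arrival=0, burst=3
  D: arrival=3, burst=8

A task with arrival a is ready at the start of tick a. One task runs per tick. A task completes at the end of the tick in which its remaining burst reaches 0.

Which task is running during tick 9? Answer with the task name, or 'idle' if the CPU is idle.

running at tick 9 = D

t=0: L0/L1/L2 = B/-/- → run B
t=1: L0/L1/L2 = B/-/- → run B
t=2: L0/L1/L2 = B/-/- → run B
t=3: L0/L1/L2 = D/-/- → run D
t=4: L0/L1/L2 = D/-/- → run D
t=5: L0/L1/L2 = D/-/- → run D
t=6: L0/L1/L2 = D/-/- → run D
t=7: L0/L1/L2 = -/D/- → run D
t=8: L0/L1/L2 = -/D/- → run D
t=9: L0/L1/L2 = -/D/- → run D
t=10: L0/L1/L2 = -/D/- → run D
t=11: (idle)
t=12: (idle)
t=13: (idle)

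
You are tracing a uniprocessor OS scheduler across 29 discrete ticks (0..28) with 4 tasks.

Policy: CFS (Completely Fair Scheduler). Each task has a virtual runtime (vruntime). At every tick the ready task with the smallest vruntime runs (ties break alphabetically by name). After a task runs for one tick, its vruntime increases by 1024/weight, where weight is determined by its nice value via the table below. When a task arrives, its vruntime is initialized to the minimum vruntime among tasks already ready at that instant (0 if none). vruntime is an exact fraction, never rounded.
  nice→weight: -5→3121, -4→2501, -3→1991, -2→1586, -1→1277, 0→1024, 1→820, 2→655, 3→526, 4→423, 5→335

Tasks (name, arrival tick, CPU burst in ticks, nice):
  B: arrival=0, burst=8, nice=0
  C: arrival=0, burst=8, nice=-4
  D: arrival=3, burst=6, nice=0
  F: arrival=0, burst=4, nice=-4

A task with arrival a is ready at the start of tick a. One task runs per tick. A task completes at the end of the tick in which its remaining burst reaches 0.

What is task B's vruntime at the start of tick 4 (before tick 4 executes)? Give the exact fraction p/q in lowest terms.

vruntime(B, start of tick 4) = 1/1

t=0: vr[B=0 C=0 F=0] → run B
t=1: vr[B=1 C=0 F=0] → run C
t=2: vr[B=1 C=1024/2501 F=0] → run F
t=3: vr[B=1 C=1024/2501 D=1024/2501 F=1024/2501] → run C
t=4: vr[B=1 C=2048/2501 D=1024/2501 F=1024/2501] → run D
t=5: vr[B=1 C=2048/2501 D=3525/2501 F=1024/2501] → run F
t=6: vr[B=1 C=2048/2501 D=3525/2501 F=2048/2501] → run C
t=7: vr[B=1 C=3072/2501 D=3525/2501 F=2048/2501] → run F
t=8: vr[B=1 C=3072/2501 D=3525/2501 F=3072/2501] → run B
t=9: vr[B=2 C=3072/2501 D=3525/2501 F=3072/2501] → run C
t=10: vr[B=2 C=4096/2501 D=3525/2501 F=3072/2501] → run F
t=11: vr[B=2 C=4096/2501 D=3525/2501] → run D
t=12: vr[B=2 C=4096/2501 D=6026/2501] → run C
t=13: vr[B=2 C=5120/2501 D=6026/2501] → run B
t=14: vr[B=3 C=5120/2501 D=6026/2501] → run C
t=15: vr[B=3 C=6144/2501 D=6026/2501] → run D
t=16: vr[B=3 C=6144/2501 D=8527/2501] → run C
t=17: vr[B=3 C=7168/2501 D=8527/2501] → run C
t=18: vr[B=3 D=8527/2501] → run B
t=19: vr[B=4 D=8527/2501] → run D
t=20: vr[B=4 D=11028/2501] → run B
t=21: vr[B=5 D=11028/2501] → run D
t=22: vr[B=5 D=13529/2501] → run B
t=23: vr[B=6 D=13529/2501] → run D
t=24: vr[B=6] → run B
t=25: vr[B=7] → run B
t=26: (idle)
t=27: (idle)
t=28: (idle)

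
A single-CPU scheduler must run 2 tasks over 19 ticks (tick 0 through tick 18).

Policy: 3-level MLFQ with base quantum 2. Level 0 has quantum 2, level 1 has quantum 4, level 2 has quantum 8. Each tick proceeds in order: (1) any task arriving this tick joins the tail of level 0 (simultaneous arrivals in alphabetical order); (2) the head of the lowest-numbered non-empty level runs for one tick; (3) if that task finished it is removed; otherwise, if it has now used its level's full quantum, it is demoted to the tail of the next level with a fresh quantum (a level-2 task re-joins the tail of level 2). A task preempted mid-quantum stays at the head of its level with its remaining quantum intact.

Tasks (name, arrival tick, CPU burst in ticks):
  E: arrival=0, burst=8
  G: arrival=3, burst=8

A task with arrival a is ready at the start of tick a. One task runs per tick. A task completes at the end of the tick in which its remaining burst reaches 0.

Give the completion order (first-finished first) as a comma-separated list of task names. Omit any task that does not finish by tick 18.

t=0: L0/L1/L2 = E/-/- → run E
t=1: L0/L1/L2 = E/-/- → run E
t=2: L0/L1/L2 = -/E/- → run E
t=3: L0/L1/L2 = G/E/- → run G
t=4: L0/L1/L2 = G/E/- → run G
t=5: L0/L1/L2 = -/EG/- → run E
t=6: L0/L1/L2 = -/EG/- → run E
t=7: L0/L1/L2 = -/EG/- → run E
t=8: L0/L1/L2 = -/G/E → run G
t=9: L0/L1/L2 = -/G/E → run G
t=10: L0/L1/L2 = -/G/E → run G
t=11: L0/L1/L2 = -/G/E → run G
t=12: L0/L1/L2 = -/-/EG → run E
t=13: L0/L1/L2 = -/-/EG → run E
t=14: L0/L1/L2 = -/-/G → run G
t=15: L0/L1/L2 = -/-/G → run G
t=16: (idle)
t=17: (idle)
t=18: (idle)

completion order = E, G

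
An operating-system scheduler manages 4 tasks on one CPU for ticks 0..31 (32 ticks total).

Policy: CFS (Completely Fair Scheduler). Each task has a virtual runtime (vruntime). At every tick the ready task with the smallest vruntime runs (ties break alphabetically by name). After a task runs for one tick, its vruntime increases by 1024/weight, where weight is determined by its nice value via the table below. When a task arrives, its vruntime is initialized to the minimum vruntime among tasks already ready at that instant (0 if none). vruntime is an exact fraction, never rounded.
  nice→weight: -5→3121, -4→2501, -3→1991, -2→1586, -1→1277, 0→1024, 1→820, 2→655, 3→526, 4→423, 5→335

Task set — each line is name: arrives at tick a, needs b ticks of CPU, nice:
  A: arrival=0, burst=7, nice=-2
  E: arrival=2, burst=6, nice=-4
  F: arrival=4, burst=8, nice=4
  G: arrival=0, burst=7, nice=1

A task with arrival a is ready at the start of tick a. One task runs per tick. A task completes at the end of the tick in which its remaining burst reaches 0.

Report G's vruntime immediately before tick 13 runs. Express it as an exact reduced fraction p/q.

t=0: vr[A=0 G=0] → run A
t=1: vr[A=512/793 G=0] → run G
t=2: vr[A=512/793 E=512/793 G=256/205] → run A
t=3: vr[A=1024/793 E=512/793 G=256/205] → run E
t=4: vr[A=1024/793 E=34304/32513 F=34304/32513 G=256/205] → run E
t=5: vr[A=1024/793 E=47616/32513 F=34304/32513 G=256/205] → run F
t=6: vr[A=1024/793 E=47616/32513 F=47803904/13752999 G=256/205] → run G
t=7: vr[A=1024/793 E=47616/32513 F=47803904/13752999 G=512/205] → run A
t=8: vr[A=1536/793 E=47616/32513 F=47803904/13752999 G=512/205] → run E
t=9: vr[A=1536/793 E=60928/32513 F=47803904/13752999 G=512/205] → run E
t=10: vr[A=1536/793 E=74240/32513 F=47803904/13752999 G=512/205] → run A
t=11: vr[A=2048/793 E=74240/32513 F=47803904/13752999 G=512/205] → run E
t=12: vr[A=2048/793 E=87552/32513 F=47803904/13752999 G=512/205] → run G
t=13: vr[A=2048/793 E=87552/32513 F=47803904/13752999 G=768/205] → run A
t=14: vr[A=2560/793 E=87552/32513 F=47803904/13752999 G=768/205] → run E
t=15: vr[A=2560/793 F=47803904/13752999 G=768/205] → run A
t=16: vr[A=3072/793 F=47803904/13752999 G=768/205] → run F
t=17: vr[A=3072/793 F=81097216/13752999 G=768/205] → run G
t=18: vr[A=3072/793 F=81097216/13752999 G=1024/205] → run A
t=19: vr[F=81097216/13752999 G=1024/205] → run G
t=20: vr[F=81097216/13752999 G=256/41] → run F
t=21: vr[F=38130176/4584333 G=256/41] → run G
t=22: vr[F=38130176/4584333 G=1536/205] → run G
t=23: vr[F=38130176/4584333] → run F
t=24: vr[F=147683840/13752999] → run F
t=25: vr[F=180977152/13752999] → run F
t=26: vr[F=71423488/4584333] → run F
t=27: vr[F=247563776/13752999] → run F
t=28: (idle)
t=29: (idle)
t=30: (idle)
t=31: (idle)

vruntime(G, start of tick 13) = 768/205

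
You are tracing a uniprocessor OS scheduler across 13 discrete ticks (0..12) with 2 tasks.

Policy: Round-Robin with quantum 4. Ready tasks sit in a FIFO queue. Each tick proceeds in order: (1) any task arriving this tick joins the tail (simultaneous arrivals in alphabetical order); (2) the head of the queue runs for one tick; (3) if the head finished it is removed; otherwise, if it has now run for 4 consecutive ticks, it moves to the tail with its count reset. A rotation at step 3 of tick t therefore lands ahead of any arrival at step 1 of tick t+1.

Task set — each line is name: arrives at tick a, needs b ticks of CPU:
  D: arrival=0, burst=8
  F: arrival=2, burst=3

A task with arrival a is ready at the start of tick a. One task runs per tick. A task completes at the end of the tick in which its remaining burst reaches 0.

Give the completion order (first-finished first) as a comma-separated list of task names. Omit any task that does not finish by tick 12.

completion order = F, D

t=0: queue=[D] q_used=0 → run D
t=1: queue=[D] q_used=1 → run D
t=2: queue=[D,F] q_used=2 → run D
t=3: queue=[D,F] q_used=3 → run D
t=4: queue=[F,D] q_used=0 → run F
t=5: queue=[F,D] q_used=1 → run F
t=6: queue=[F,D] q_used=2 → run F
t=7: queue=[D] q_used=0 → run D
t=8: queue=[D] q_used=1 → run D
t=9: queue=[D] q_used=2 → run D
t=10: queue=[D] q_used=3 → run D
t=11: (idle)
t=12: (idle)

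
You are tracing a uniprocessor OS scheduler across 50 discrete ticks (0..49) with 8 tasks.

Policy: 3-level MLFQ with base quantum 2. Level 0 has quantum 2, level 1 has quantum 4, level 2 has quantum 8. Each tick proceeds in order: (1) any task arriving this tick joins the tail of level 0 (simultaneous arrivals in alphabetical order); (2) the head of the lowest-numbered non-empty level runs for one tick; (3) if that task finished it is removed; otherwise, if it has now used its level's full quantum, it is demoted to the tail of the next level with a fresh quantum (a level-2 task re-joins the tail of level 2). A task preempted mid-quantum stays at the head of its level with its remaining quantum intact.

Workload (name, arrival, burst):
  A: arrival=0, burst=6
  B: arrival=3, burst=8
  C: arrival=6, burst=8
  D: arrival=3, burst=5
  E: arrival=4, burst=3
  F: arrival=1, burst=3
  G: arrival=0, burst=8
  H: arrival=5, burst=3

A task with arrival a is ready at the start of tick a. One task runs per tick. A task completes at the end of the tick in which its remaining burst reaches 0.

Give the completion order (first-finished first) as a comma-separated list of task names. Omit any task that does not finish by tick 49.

completion order = A, F, D, E, H, G, B, C

t=0: L0/L1/L2 = AG/-/- → run A
t=1: L0/L1/L2 = AGF/-/- → run A
t=2: L0/L1/L2 = GF/A/- → run G
t=3: L0/L1/L2 = GFBD/A/- → run G
t=4: L0/L1/L2 = FBDE/AG/- → run F
t=5: L0/L1/L2 = FBDEH/AG/- → run F
t=6: L0/L1/L2 = BDEHC/AGF/- → run B
t=7: L0/L1/L2 = BDEHC/AGF/- → run B
t=8: L0/L1/L2 = DEHC/AGFB/- → run D
t=9: L0/L1/L2 = DEHC/AGFB/- → run D
t=10: L0/L1/L2 = EHC/AGFBD/- → run E
t=11: L0/L1/L2 = EHC/AGFBD/- → run E
t=12: L0/L1/L2 = HC/AGFBDE/- → run H
t=13: L0/L1/L2 = HC/AGFBDE/- → run H
t=14: L0/L1/L2 = C/AGFBDEH/- → run C
t=15: L0/L1/L2 = C/AGFBDEH/- → run C
t=16: L0/L1/L2 = -/AGFBDEHC/- → run A
t=17: L0/L1/L2 = -/AGFBDEHC/- → run A
t=18: L0/L1/L2 = -/AGFBDEHC/- → run A
t=19: L0/L1/L2 = -/AGFBDEHC/- → run A
t=20: L0/L1/L2 = -/GFBDEHC/- → run G
t=21: L0/L1/L2 = -/GFBDEHC/- → run G
t=22: L0/L1/L2 = -/GFBDEHC/- → run G
t=23: L0/L1/L2 = -/GFBDEHC/- → run G
t=24: L0/L1/L2 = -/FBDEHC/G → run F
t=25: L0/L1/L2 = -/BDEHC/G → run B
t=26: L0/L1/L2 = -/BDEHC/G → run B
t=27: L0/L1/L2 = -/BDEHC/G → run B
t=28: L0/L1/L2 = -/BDEHC/G → run B
t=29: L0/L1/L2 = -/DEHC/GB → run D
t=30: L0/L1/L2 = -/DEHC/GB → run D
t=31: L0/L1/L2 = -/DEHC/GB → run D
t=32: L0/L1/L2 = -/EHC/GB → run E
t=33: L0/L1/L2 = -/HC/GB → run H
t=34: L0/L1/L2 = -/C/GB → run C
t=35: L0/L1/L2 = -/C/GB → run C
t=36: L0/L1/L2 = -/C/GB → run C
t=37: L0/L1/L2 = -/C/GB → run C
t=38: L0/L1/L2 = -/-/GBC → run G
t=39: L0/L1/L2 = -/-/GBC → run G
t=40: L0/L1/L2 = -/-/BC → run B
t=41: L0/L1/L2 = -/-/BC → run B
t=42: L0/L1/L2 = -/-/C → run C
t=43: L0/L1/L2 = -/-/C → run C
t=44: (idle)
t=45: (idle)
t=46: (idle)
t=47: (idle)
t=48: (idle)
t=49: (idle)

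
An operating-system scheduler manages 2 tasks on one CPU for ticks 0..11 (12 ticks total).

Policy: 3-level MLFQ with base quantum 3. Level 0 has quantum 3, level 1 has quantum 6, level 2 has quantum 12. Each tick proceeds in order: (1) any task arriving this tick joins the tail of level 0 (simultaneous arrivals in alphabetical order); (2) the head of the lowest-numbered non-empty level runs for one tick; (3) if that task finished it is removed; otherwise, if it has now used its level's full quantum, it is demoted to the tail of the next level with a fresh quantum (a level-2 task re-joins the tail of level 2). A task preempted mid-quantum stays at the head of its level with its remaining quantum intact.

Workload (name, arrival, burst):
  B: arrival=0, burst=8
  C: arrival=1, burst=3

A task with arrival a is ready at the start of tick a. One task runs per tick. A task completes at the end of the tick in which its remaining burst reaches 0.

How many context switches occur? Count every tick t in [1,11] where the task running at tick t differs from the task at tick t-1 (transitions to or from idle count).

t=0: L0/L1/L2 = B/-/- → run B
t=1: L0/L1/L2 = BC/-/- → run B
t=2: L0/L1/L2 = BC/-/- → run B
t=3: L0/L1/L2 = C/B/- → run C
t=4: L0/L1/L2 = C/B/- → run C
t=5: L0/L1/L2 = C/B/- → run C
t=6: L0/L1/L2 = -/B/- → run B
t=7: L0/L1/L2 = -/B/- → run B
t=8: L0/L1/L2 = -/B/- → run B
t=9: L0/L1/L2 = -/B/- → run B
t=10: L0/L1/L2 = -/B/- → run B
t=11: (idle)

context switches = 3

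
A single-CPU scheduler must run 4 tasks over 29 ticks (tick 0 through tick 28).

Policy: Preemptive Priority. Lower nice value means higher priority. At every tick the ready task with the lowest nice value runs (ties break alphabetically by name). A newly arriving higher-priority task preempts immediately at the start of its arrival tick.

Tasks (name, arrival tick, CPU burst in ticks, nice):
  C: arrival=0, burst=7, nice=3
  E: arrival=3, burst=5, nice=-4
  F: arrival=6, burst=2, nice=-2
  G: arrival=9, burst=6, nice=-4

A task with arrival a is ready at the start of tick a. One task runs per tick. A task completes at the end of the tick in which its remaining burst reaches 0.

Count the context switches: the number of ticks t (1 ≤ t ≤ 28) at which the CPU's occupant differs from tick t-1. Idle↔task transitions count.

context switches = 6

t=0: ready={C} → run C
t=1: ready={C} → run C
t=2: ready={C} → run C
t=3: ready={C,E} → run E
t=4: ready={C,E} → run E
t=5: ready={C,E} → run E
t=6: ready={C,E,F} → run E
t=7: ready={C,E,F} → run E
t=8: ready={C,F} → run F
t=9: ready={C,F,G} → run G
t=10: ready={C,F,G} → run G
t=11: ready={C,F,G} → run G
t=12: ready={C,F,G} → run G
t=13: ready={C,F,G} → run G
t=14: ready={C,F,G} → run G
t=15: ready={C,F} → run F
t=16: ready={C} → run C
t=17: ready={C} → run C
t=18: ready={C} → run C
t=19: ready={C} → run C
t=20: (idle)
t=21: (idle)
t=22: (idle)
t=23: (idle)
t=24: (idle)
t=25: (idle)
t=26: (idle)
t=27: (idle)
t=28: (idle)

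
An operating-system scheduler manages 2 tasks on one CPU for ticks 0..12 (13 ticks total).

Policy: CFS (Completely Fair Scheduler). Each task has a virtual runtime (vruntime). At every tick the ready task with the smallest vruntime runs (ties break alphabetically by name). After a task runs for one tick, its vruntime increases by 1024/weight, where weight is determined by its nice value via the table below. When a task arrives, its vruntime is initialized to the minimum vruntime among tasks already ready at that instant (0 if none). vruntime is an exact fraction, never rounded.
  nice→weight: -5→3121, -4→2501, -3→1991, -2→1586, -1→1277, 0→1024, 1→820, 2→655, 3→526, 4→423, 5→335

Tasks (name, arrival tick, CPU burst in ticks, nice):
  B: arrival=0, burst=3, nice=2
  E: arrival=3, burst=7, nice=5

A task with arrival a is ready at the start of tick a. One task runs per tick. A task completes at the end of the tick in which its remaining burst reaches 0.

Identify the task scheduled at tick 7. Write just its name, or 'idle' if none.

t=0: vr[B=0] → run B
t=1: vr[B=1024/655] → run B
t=2: vr[B=2048/655] → run B
t=3: vr[E=0] → run E
t=4: vr[E=1024/335] → run E
t=5: vr[E=2048/335] → run E
t=6: vr[E=3072/335] → run E
t=7: vr[E=4096/335] → run E
t=8: vr[E=1024/67] → run E
t=9: vr[E=6144/335] → run E
t=10: (idle)
t=11: (idle)
t=12: (idle)

running at tick 7 = E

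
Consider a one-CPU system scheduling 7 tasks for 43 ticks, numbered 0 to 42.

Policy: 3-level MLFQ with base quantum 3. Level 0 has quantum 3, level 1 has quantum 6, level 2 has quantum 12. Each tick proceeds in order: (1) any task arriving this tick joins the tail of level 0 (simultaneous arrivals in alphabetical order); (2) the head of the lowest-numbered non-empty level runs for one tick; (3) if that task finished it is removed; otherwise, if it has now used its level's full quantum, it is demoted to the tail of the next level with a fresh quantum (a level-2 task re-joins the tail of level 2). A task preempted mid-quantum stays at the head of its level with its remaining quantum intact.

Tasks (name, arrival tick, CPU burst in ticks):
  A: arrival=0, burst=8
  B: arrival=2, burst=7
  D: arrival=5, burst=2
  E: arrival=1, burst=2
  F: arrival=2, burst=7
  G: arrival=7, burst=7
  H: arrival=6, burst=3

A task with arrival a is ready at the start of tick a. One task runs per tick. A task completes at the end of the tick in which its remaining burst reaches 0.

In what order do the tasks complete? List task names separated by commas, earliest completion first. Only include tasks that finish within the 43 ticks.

t=0: L0/L1/L2 = A/-/- → run A
t=1: L0/L1/L2 = AE/-/- → run A
t=2: L0/L1/L2 = AEBF/-/- → run A
t=3: L0/L1/L2 = EBF/A/- → run E
t=4: L0/L1/L2 = EBF/A/- → run E
t=5: L0/L1/L2 = BFD/A/- → run B
t=6: L0/L1/L2 = BFDH/A/- → run B
t=7: L0/L1/L2 = BFDHG/A/- → run B
t=8: L0/L1/L2 = FDHG/AB/- → run F
t=9: L0/L1/L2 = FDHG/AB/- → run F
t=10: L0/L1/L2 = FDHG/AB/- → run F
t=11: L0/L1/L2 = DHG/ABF/- → run D
t=12: L0/L1/L2 = DHG/ABF/- → run D
t=13: L0/L1/L2 = HG/ABF/- → run H
t=14: L0/L1/L2 = HG/ABF/- → run H
t=15: L0/L1/L2 = HG/ABF/- → run H
t=16: L0/L1/L2 = G/ABF/- → run G
t=17: L0/L1/L2 = G/ABF/- → run G
t=18: L0/L1/L2 = G/ABF/- → run G
t=19: L0/L1/L2 = -/ABFG/- → run A
t=20: L0/L1/L2 = -/ABFG/- → run A
t=21: L0/L1/L2 = -/ABFG/- → run A
t=22: L0/L1/L2 = -/ABFG/- → run A
t=23: L0/L1/L2 = -/ABFG/- → run A
t=24: L0/L1/L2 = -/BFG/- → run B
t=25: L0/L1/L2 = -/BFG/- → run B
t=26: L0/L1/L2 = -/BFG/- → run B
t=27: L0/L1/L2 = -/BFG/- → run B
t=28: L0/L1/L2 = -/FG/- → run F
t=29: L0/L1/L2 = -/FG/- → run F
t=30: L0/L1/L2 = -/FG/- → run F
t=31: L0/L1/L2 = -/FG/- → run F
t=32: L0/L1/L2 = -/G/- → run G
t=33: L0/L1/L2 = -/G/- → run G
t=34: L0/L1/L2 = -/G/- → run G
t=35: L0/L1/L2 = -/G/- → run G
t=36: (idle)
t=37: (idle)
t=38: (idle)
t=39: (idle)
t=40: (idle)
t=41: (idle)
t=42: (idle)

completion order = E, D, H, A, B, F, G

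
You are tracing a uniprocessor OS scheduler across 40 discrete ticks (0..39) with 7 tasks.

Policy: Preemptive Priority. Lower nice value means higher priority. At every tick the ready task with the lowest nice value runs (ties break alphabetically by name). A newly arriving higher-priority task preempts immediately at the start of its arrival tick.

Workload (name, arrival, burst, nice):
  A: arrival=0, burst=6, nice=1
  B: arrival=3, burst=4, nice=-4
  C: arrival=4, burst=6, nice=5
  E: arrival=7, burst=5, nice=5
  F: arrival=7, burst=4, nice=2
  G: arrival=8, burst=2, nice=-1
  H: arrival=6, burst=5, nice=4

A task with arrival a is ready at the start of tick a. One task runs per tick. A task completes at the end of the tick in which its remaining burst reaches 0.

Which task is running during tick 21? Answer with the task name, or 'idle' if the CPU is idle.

t=0: ready={A} → run A
t=1: ready={A} → run A
t=2: ready={A} → run A
t=3: ready={A,B} → run B
t=4: ready={A,B,C} → run B
t=5: ready={A,B,C} → run B
t=6: ready={A,B,C,H} → run B
t=7: ready={A,C,E,F,H} → run A
t=8: ready={A,C,E,F,G,H} → run G
t=9: ready={A,C,E,F,G,H} → run G
t=10: ready={A,C,E,F,H} → run A
t=11: ready={A,C,E,F,H} → run A
t=12: ready={C,E,F,H} → run F
t=13: ready={C,E,F,H} → run F
t=14: ready={C,E,F,H} → run F
t=15: ready={C,E,F,H} → run F
t=16: ready={C,E,H} → run H
t=17: ready={C,E,H} → run H
t=18: ready={C,E,H} → run H
t=19: ready={C,E,H} → run H
t=20: ready={C,E,H} → run H
t=21: ready={C,E} → run C
t=22: ready={C,E} → run C
t=23: ready={C,E} → run C
t=24: ready={C,E} → run C
t=25: ready={C,E} → run C
t=26: ready={C,E} → run C
t=27: ready={E} → run E
t=28: ready={E} → run E
t=29: ready={E} → run E
t=30: ready={E} → run E
t=31: ready={E} → run E
t=32: (idle)
t=33: (idle)
t=34: (idle)
t=35: (idle)
t=36: (idle)
t=37: (idle)
t=38: (idle)
t=39: (idle)

running at tick 21 = C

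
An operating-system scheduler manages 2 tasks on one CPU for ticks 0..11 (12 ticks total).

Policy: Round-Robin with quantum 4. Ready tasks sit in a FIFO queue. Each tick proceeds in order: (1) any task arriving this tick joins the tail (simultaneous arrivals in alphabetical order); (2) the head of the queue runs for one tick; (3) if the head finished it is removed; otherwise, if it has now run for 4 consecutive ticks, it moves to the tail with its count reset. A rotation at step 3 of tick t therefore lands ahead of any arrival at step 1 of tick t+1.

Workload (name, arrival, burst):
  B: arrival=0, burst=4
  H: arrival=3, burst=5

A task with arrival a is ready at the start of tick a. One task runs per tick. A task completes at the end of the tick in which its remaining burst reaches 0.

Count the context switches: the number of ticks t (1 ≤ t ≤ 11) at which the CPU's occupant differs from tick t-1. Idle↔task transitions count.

context switches = 2

t=0: queue=[B] q_used=0 → run B
t=1: queue=[B] q_used=1 → run B
t=2: queue=[B] q_used=2 → run B
t=3: queue=[B,H] q_used=3 → run B
t=4: queue=[H] q_used=0 → run H
t=5: queue=[H] q_used=1 → run H
t=6: queue=[H] q_used=2 → run H
t=7: queue=[H] q_used=3 → run H
t=8: queue=[H] q_used=0 → run H
t=9: (idle)
t=10: (idle)
t=11: (idle)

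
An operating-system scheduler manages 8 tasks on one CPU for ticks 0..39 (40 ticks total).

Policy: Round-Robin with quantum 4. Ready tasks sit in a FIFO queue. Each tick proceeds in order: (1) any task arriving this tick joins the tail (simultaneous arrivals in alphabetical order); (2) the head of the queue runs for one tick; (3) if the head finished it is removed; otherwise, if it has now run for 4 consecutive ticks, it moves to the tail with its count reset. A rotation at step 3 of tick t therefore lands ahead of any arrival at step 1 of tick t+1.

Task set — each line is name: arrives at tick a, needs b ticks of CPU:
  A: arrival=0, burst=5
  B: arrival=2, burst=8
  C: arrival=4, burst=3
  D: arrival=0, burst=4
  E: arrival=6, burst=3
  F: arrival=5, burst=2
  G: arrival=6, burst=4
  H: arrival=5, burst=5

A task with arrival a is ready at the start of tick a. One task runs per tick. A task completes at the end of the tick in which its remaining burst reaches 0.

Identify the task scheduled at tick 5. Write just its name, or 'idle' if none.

t=0: queue=[A,D] q_used=0 → run A
t=1: queue=[A,D] q_used=1 → run A
t=2: queue=[A,D,B] q_used=2 → run A
t=3: queue=[A,D,B] q_used=3 → run A
t=4: queue=[D,B,A,C] q_used=0 → run D
t=5: queue=[D,B,A,C,F,H] q_used=1 → run D
t=6: queue=[D,B,A,C,F,H,E,G] q_used=2 → run D
t=7: queue=[D,B,A,C,F,H,E,G] q_used=3 → run D
t=8: queue=[B,A,C,F,H,E,G] q_used=0 → run B
t=9: queue=[B,A,C,F,H,E,G] q_used=1 → run B
t=10: queue=[B,A,C,F,H,E,G] q_used=2 → run B
t=11: queue=[B,A,C,F,H,E,G] q_used=3 → run B
t=12: queue=[A,C,F,H,E,G,B] q_used=0 → run A
t=13: queue=[C,F,H,E,G,B] q_used=0 → run C
t=14: queue=[C,F,H,E,G,B] q_used=1 → run C
t=15: queue=[C,F,H,E,G,B] q_used=2 → run C
t=16: queue=[F,H,E,G,B] q_used=0 → run F
t=17: queue=[F,H,E,G,B] q_used=1 → run F
t=18: queue=[H,E,G,B] q_used=0 → run H
t=19: queue=[H,E,G,B] q_used=1 → run H
t=20: queue=[H,E,G,B] q_used=2 → run H
t=21: queue=[H,E,G,B] q_used=3 → run H
t=22: queue=[E,G,B,H] q_used=0 → run E
t=23: queue=[E,G,B,H] q_used=1 → run E
t=24: queue=[E,G,B,H] q_used=2 → run E
t=25: queue=[G,B,H] q_used=0 → run G
t=26: queue=[G,B,H] q_used=1 → run G
t=27: queue=[G,B,H] q_used=2 → run G
t=28: queue=[G,B,H] q_used=3 → run G
t=29: queue=[B,H] q_used=0 → run B
t=30: queue=[B,H] q_used=1 → run B
t=31: queue=[B,H] q_used=2 → run B
t=32: queue=[B,H] q_used=3 → run B
t=33: queue=[H] q_used=0 → run H
t=34: (idle)
t=35: (idle)
t=36: (idle)
t=37: (idle)
t=38: (idle)
t=39: (idle)

running at tick 5 = D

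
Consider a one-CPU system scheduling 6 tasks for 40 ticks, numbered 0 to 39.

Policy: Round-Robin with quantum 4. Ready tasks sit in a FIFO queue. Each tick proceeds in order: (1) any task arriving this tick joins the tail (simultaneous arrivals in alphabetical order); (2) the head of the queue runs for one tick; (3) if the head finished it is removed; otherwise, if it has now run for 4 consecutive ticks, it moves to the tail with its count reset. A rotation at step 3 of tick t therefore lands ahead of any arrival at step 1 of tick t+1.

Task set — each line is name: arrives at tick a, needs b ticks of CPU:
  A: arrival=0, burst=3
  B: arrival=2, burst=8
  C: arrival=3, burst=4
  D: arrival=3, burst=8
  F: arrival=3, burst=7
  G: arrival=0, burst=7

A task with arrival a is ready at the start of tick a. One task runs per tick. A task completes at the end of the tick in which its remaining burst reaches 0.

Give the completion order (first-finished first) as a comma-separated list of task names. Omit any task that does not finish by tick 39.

completion order = A, C, G, B, D, F

t=0: queue=[A,G] q_used=0 → run A
t=1: queue=[A,G] q_used=1 → run A
t=2: queue=[A,G,B] q_used=2 → run A
t=3: queue=[G,B,C,D,F] q_used=0 → run G
t=4: queue=[G,B,C,D,F] q_used=1 → run G
t=5: queue=[G,B,C,D,F] q_used=2 → run G
t=6: queue=[G,B,C,D,F] q_used=3 → run G
t=7: queue=[B,C,D,F,G] q_used=0 → run B
t=8: queue=[B,C,D,F,G] q_used=1 → run B
t=9: queue=[B,C,D,F,G] q_used=2 → run B
t=10: queue=[B,C,D,F,G] q_used=3 → run B
t=11: queue=[C,D,F,G,B] q_used=0 → run C
t=12: queue=[C,D,F,G,B] q_used=1 → run C
t=13: queue=[C,D,F,G,B] q_used=2 → run C
t=14: queue=[C,D,F,G,B] q_used=3 → run C
t=15: queue=[D,F,G,B] q_used=0 → run D
t=16: queue=[D,F,G,B] q_used=1 → run D
t=17: queue=[D,F,G,B] q_used=2 → run D
t=18: queue=[D,F,G,B] q_used=3 → run D
t=19: queue=[F,G,B,D] q_used=0 → run F
t=20: queue=[F,G,B,D] q_used=1 → run F
t=21: queue=[F,G,B,D] q_used=2 → run F
t=22: queue=[F,G,B,D] q_used=3 → run F
t=23: queue=[G,B,D,F] q_used=0 → run G
t=24: queue=[G,B,D,F] q_used=1 → run G
t=25: queue=[G,B,D,F] q_used=2 → run G
t=26: queue=[B,D,F] q_used=0 → run B
t=27: queue=[B,D,F] q_used=1 → run B
t=28: queue=[B,D,F] q_used=2 → run B
t=29: queue=[B,D,F] q_used=3 → run B
t=30: queue=[D,F] q_used=0 → run D
t=31: queue=[D,F] q_used=1 → run D
t=32: queue=[D,F] q_used=2 → run D
t=33: queue=[D,F] q_used=3 → run D
t=34: queue=[F] q_used=0 → run F
t=35: queue=[F] q_used=1 → run F
t=36: queue=[F] q_used=2 → run F
t=37: (idle)
t=38: (idle)
t=39: (idle)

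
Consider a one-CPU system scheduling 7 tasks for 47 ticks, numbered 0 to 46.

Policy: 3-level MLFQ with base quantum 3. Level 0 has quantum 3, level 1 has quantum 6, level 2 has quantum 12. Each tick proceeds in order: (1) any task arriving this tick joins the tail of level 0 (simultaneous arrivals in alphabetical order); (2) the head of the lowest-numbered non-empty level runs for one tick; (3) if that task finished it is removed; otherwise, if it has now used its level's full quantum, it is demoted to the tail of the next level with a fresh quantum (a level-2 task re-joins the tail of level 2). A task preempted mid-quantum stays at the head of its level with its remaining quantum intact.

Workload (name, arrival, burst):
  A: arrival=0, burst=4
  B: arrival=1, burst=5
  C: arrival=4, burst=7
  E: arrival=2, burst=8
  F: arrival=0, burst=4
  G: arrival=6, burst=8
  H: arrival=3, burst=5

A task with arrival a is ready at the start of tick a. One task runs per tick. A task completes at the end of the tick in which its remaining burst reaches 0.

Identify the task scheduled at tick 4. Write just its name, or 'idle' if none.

running at tick 4 = F

t=0: L0/L1/L2 = AF/-/- → run A
t=1: L0/L1/L2 = AFB/-/- → run A
t=2: L0/L1/L2 = AFBE/-/- → run A
t=3: L0/L1/L2 = FBEH/A/- → run F
t=4: L0/L1/L2 = FBEHC/A/- → run F
t=5: L0/L1/L2 = FBEHC/A/- → run F
t=6: L0/L1/L2 = BEHCG/AF/- → run B
t=7: L0/L1/L2 = BEHCG/AF/- → run B
t=8: L0/L1/L2 = BEHCG/AF/- → run B
t=9: L0/L1/L2 = EHCG/AFB/- → run E
t=10: L0/L1/L2 = EHCG/AFB/- → run E
t=11: L0/L1/L2 = EHCG/AFB/- → run E
t=12: L0/L1/L2 = HCG/AFBE/- → run H
t=13: L0/L1/L2 = HCG/AFBE/- → run H
t=14: L0/L1/L2 = HCG/AFBE/- → run H
t=15: L0/L1/L2 = CG/AFBEH/- → run C
t=16: L0/L1/L2 = CG/AFBEH/- → run C
t=17: L0/L1/L2 = CG/AFBEH/- → run C
t=18: L0/L1/L2 = G/AFBEHC/- → run G
t=19: L0/L1/L2 = G/AFBEHC/- → run G
t=20: L0/L1/L2 = G/AFBEHC/- → run G
t=21: L0/L1/L2 = -/AFBEHCG/- → run A
t=22: L0/L1/L2 = -/FBEHCG/- → run F
t=23: L0/L1/L2 = -/BEHCG/- → run B
t=24: L0/L1/L2 = -/BEHCG/- → run B
t=25: L0/L1/L2 = -/EHCG/- → run E
t=26: L0/L1/L2 = -/EHCG/- → run E
t=27: L0/L1/L2 = -/EHCG/- → run E
t=28: L0/L1/L2 = -/EHCG/- → run E
t=29: L0/L1/L2 = -/EHCG/- → run E
t=30: L0/L1/L2 = -/HCG/- → run H
t=31: L0/L1/L2 = -/HCG/- → run H
t=32: L0/L1/L2 = -/CG/- → run C
t=33: L0/L1/L2 = -/CG/- → run C
t=34: L0/L1/L2 = -/CG/- → run C
t=35: L0/L1/L2 = -/CG/- → run C
t=36: L0/L1/L2 = -/G/- → run G
t=37: L0/L1/L2 = -/G/- → run G
t=38: L0/L1/L2 = -/G/- → run G
t=39: L0/L1/L2 = -/G/- → run G
t=40: L0/L1/L2 = -/G/- → run G
t=41: (idle)
t=42: (idle)
t=43: (idle)
t=44: (idle)
t=45: (idle)
t=46: (idle)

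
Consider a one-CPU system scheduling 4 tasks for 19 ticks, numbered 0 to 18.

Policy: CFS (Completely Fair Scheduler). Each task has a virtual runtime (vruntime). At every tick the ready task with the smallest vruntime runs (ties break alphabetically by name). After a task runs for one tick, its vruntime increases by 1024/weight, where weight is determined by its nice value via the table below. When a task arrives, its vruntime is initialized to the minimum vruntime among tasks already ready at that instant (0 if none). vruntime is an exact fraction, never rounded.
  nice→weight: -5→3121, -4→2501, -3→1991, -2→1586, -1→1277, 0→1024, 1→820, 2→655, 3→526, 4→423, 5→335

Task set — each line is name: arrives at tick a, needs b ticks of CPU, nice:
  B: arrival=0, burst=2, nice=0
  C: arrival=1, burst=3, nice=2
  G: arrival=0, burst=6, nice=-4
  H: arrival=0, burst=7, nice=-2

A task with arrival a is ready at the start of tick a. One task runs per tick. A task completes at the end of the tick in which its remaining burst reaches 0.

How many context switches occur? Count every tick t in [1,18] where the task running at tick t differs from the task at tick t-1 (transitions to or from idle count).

context switches = 17

t=0: vr[B=0 G=0 H=0] → run B
t=1: vr[B=1 C=0 G=0 H=0] → run C
t=2: vr[B=1 C=1024/655 G=0 H=0] → run G
t=3: vr[B=1 C=1024/655 G=1024/2501 H=0] → run H
t=4: vr[B=1 C=1024/655 G=1024/2501 H=512/793] → run G
t=5: vr[B=1 C=1024/655 G=2048/2501 H=512/793] → run H
t=6: vr[B=1 C=1024/655 G=2048/2501 H=1024/793] → run G
t=7: vr[B=1 C=1024/655 G=3072/2501 H=1024/793] → run B
t=8: vr[C=1024/655 G=3072/2501 H=1024/793] → run G
t=9: vr[C=1024/655 G=4096/2501 H=1024/793] → run H
t=10: vr[C=1024/655 G=4096/2501 H=1536/793] → run C
t=11: vr[C=2048/655 G=4096/2501 H=1536/793] → run G
t=12: vr[C=2048/655 G=5120/2501 H=1536/793] → run H
t=13: vr[C=2048/655 G=5120/2501 H=2048/793] → run G
t=14: vr[C=2048/655 H=2048/793] → run H
t=15: vr[C=2048/655 H=2560/793] → run C
t=16: vr[H=2560/793] → run H
t=17: vr[H=3072/793] → run H
t=18: (idle)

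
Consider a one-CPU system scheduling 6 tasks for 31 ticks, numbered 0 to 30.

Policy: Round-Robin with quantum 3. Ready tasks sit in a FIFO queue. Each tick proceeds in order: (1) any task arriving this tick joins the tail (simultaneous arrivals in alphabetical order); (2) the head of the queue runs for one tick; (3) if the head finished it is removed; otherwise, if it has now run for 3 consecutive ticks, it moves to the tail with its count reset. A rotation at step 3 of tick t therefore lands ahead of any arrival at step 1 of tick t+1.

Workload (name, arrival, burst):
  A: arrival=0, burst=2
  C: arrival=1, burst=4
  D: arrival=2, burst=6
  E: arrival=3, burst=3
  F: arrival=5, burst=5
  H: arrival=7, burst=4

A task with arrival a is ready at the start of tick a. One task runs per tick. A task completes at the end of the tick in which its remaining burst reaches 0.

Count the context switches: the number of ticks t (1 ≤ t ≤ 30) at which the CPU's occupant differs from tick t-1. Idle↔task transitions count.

context switches = 10

t=0: queue=[A] q_used=0 → run A
t=1: queue=[A,C] q_used=1 → run A
t=2: queue=[C,D] q_used=0 → run C
t=3: queue=[C,D,E] q_used=1 → run C
t=4: queue=[C,D,E] q_used=2 → run C
t=5: queue=[D,E,C,F] q_used=0 → run D
t=6: queue=[D,E,C,F] q_used=1 → run D
t=7: queue=[D,E,C,F,H] q_used=2 → run D
t=8: queue=[E,C,F,H,D] q_used=0 → run E
t=9: queue=[E,C,F,H,D] q_used=1 → run E
t=10: queue=[E,C,F,H,D] q_used=2 → run E
t=11: queue=[C,F,H,D] q_used=0 → run C
t=12: queue=[F,H,D] q_used=0 → run F
t=13: queue=[F,H,D] q_used=1 → run F
t=14: queue=[F,H,D] q_used=2 → run F
t=15: queue=[H,D,F] q_used=0 → run H
t=16: queue=[H,D,F] q_used=1 → run H
t=17: queue=[H,D,F] q_used=2 → run H
t=18: queue=[D,F,H] q_used=0 → run D
t=19: queue=[D,F,H] q_used=1 → run D
t=20: queue=[D,F,H] q_used=2 → run D
t=21: queue=[F,H] q_used=0 → run F
t=22: queue=[F,H] q_used=1 → run F
t=23: queue=[H] q_used=0 → run H
t=24: (idle)
t=25: (idle)
t=26: (idle)
t=27: (idle)
t=28: (idle)
t=29: (idle)
t=30: (idle)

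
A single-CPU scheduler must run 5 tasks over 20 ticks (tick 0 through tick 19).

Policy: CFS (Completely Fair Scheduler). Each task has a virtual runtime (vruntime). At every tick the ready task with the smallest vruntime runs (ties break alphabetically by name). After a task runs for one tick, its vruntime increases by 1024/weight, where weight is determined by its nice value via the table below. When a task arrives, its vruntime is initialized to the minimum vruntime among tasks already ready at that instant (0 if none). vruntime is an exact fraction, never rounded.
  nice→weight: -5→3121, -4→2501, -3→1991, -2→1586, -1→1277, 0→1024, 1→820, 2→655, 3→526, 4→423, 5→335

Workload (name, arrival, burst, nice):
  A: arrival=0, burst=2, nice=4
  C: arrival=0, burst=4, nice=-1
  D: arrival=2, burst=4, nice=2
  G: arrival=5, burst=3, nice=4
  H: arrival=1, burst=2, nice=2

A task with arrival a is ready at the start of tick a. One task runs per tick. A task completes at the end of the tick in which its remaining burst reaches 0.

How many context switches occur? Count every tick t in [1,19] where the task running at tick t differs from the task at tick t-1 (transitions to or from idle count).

context switches = 14

t=0: vr[A=0 C=0] → run A
t=1: vr[A=1024/423 C=0 H=0] → run C
t=2: vr[A=1024/423 C=1024/1277 D=0 H=0] → run D
t=3: vr[A=1024/423 C=1024/1277 D=1024/655 H=0] → run H
t=4: vr[A=1024/423 C=1024/1277 D=1024/655 H=1024/655] → run C
t=5: vr[A=1024/423 C=2048/1277 D=1024/655 G=1024/655 H=1024/655] → run D
t=6: vr[A=1024/423 C=2048/1277 D=2048/655 G=1024/655 H=1024/655] → run G
t=7: vr[A=1024/423 C=2048/1277 D=2048/655 G=1103872/277065 H=1024/655] → run H
t=8: vr[A=1024/423 C=2048/1277 D=2048/655 G=1103872/277065] → run C
t=9: vr[A=1024/423 C=3072/1277 D=2048/655 G=1103872/277065] → run C
t=10: vr[A=1024/423 D=2048/655 G=1103872/277065] → run A
t=11: vr[D=2048/655 G=1103872/277065] → run D
t=12: vr[D=3072/655 G=1103872/277065] → run G
t=13: vr[D=3072/655 G=1774592/277065] → run D
t=14: vr[G=1774592/277065] → run G
t=15: (idle)
t=16: (idle)
t=17: (idle)
t=18: (idle)
t=19: (idle)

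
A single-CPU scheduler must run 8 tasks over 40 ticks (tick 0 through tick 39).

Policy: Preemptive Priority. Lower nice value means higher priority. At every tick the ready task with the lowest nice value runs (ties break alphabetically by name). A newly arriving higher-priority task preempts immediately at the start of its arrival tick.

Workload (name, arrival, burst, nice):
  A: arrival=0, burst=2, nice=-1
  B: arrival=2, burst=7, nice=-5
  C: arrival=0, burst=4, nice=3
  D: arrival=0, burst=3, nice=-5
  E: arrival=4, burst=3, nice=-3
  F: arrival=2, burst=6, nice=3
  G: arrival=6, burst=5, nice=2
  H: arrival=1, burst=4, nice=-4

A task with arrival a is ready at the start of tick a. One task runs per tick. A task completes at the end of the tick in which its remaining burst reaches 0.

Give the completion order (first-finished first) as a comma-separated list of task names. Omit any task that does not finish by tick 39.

completion order = B, D, H, E, A, G, C, F

t=0: ready={A,C,D} → run D
t=1: ready={A,C,D,H} → run D
t=2: ready={A,B,C,D,F,H} → run B
t=3: ready={A,B,C,D,F,H} → run B
t=4: ready={A,B,C,D,E,F,H} → run B
t=5: ready={A,B,C,D,E,F,H} → run B
t=6: ready={A,B,C,D,E,F,G,H} → run B
t=7: ready={A,B,C,D,E,F,G,H} → run B
t=8: ready={A,B,C,D,E,F,G,H} → run B
t=9: ready={A,C,D,E,F,G,H} → run D
t=10: ready={A,C,E,F,G,H} → run H
t=11: ready={A,C,E,F,G,H} → run H
t=12: ready={A,C,E,F,G,H} → run H
t=13: ready={A,C,E,F,G,H} → run H
t=14: ready={A,C,E,F,G} → run E
t=15: ready={A,C,E,F,G} → run E
t=16: ready={A,C,E,F,G} → run E
t=17: ready={A,C,F,G} → run A
t=18: ready={A,C,F,G} → run A
t=19: ready={C,F,G} → run G
t=20: ready={C,F,G} → run G
t=21: ready={C,F,G} → run G
t=22: ready={C,F,G} → run G
t=23: ready={C,F,G} → run G
t=24: ready={C,F} → run C
t=25: ready={C,F} → run C
t=26: ready={C,F} → run C
t=27: ready={C,F} → run C
t=28: ready={F} → run F
t=29: ready={F} → run F
t=30: ready={F} → run F
t=31: ready={F} → run F
t=32: ready={F} → run F
t=33: ready={F} → run F
t=34: (idle)
t=35: (idle)
t=36: (idle)
t=37: (idle)
t=38: (idle)
t=39: (idle)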